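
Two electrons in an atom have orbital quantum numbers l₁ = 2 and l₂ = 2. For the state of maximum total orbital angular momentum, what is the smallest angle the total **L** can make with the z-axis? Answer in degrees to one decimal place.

θ_min ≈ 26.6°

The total orbital quantum number L ranges from |l₁ − l₂| to l₁ + l₂ in integer steps.
Allowed values: L = 0, 1, 2, 3, 4.
The maximum is L = 4, with |L_tot| = ℏ√(4·5) = 2√5 ℏ.
The minimum angle with z is arccos(4/√20) ≈ 26.6°.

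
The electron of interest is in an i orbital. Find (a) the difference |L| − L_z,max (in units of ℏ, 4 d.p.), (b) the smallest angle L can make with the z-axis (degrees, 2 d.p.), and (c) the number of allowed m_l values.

An i state has l = 6.
|L| − L_z,max = (√42 − 6)ℏ ≈ 0.4807ℏ.
cos θ_min = 6/√42, so θ_min ≈ 22.21°.
There are 2l+1 = 13 values of m_l.

|L|−L_z,max ≈ 0.4807ℏ; θ_min ≈ 22.21°; 13 values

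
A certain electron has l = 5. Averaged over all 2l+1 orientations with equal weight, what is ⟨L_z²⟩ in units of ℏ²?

The allowed m_l values are -5, -4, -3, -2, -1, 0, 1, 2, 3, 4, 5.
⟨L_z²⟩ = ℏ²·l(l+1)/3 = 10ℏ².

⟨L_z²⟩ = 10 ℏ²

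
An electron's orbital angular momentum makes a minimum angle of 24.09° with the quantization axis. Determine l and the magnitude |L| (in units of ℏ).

cos²θ_min = l/(l+1) = 0.8334.
Thus l = 0.8334/(1 − 0.8334) ≈ 5.
Then |L| = ℏ√(5·6) = √30 ℏ.

l = 5, |L| = √30 ℏ ≈ 5.477ℏ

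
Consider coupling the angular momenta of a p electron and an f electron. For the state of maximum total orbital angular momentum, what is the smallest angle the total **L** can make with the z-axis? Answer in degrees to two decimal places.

Angular momentum addition gives L = |l₁ − l₂|, …, l₁ + l₂.
So L can be 2, 3, 4.
The maximum is L = 4, with |L_tot| = ℏ√(4·5) = 2√5 ℏ.
The minimum angle with z is arccos(4/√20) ≈ 26.57°.

θ_min ≈ 26.57°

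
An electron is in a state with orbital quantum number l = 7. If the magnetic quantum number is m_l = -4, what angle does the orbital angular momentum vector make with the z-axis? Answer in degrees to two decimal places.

θ ≈ 122.31°

|L|² = l(l+1)ℏ² = 56ℏ², so |L| = 2√14 ℏ.
L_z = m_l ℏ = −4ℏ.
cos θ = L_z/|L| = -4/√56, so θ ≈ 122.31°.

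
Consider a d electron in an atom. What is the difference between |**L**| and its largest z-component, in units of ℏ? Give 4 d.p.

For a d orbital, l = 2.
|L| = √6 ℏ ≈ 2.4495ℏ, while L_z,max = lℏ = 2ℏ.
The difference is (√6 − 2)ℏ ≈ 0.4495ℏ.

|L| − L_z,max ≈ 0.4495ℏ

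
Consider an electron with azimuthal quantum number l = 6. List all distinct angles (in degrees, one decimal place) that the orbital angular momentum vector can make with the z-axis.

θ ∈ {22.2°, 39.5°, 51.9°, 62.4°, 72.0°, 81.1°, 90.0°, 98.9°, 108.0°, 117.6°, 128.1°, 140.5°, 157.8°}

|L| = √(l(l+1)) ℏ = √42 ℏ.
cos θ = m_l/√42 for each m_l ∈ {-6, -5, -4, -3, -2, -1, 0, 1, 2, 3, 4, 5, 6}.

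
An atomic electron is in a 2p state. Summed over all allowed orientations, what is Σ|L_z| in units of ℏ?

2p means n = 2, l = 1.
The allowed m_l values are -1, 0, 1.
Σ|m_l| = l(l+1) = 2.

Σ|L_z| = 2 ℏ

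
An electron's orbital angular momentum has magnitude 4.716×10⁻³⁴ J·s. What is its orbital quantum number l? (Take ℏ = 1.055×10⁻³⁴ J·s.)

l = 4

In units of ℏ, |L| ≈ 4.470.
Set l(l+1) = 19.98; the integer solution is l = 4.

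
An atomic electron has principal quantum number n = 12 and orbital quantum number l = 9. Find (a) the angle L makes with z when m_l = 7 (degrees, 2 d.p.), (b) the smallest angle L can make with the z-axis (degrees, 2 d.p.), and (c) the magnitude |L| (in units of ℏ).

θ(m_l=7) ≈ 42.45°; θ_min ≈ 18.43°; |L| = 3√10 ℏ ≈ 9.487ℏ

For m_l = 7: cos θ = 7/√90, θ ≈ 42.45°.
cos θ_min = 9/√90, so θ_min ≈ 18.43°.
|L| = ℏ√(9·10) = 3√10 ℏ ≈ 9.487ℏ.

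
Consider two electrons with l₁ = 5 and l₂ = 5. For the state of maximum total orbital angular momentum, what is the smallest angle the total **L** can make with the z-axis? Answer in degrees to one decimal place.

By the triangle rule, |l₁ − l₂| ≤ L ≤ l₁ + l₂.
So L can be 0, 1, 2, 3, 4, 5, 6, 7, 8, 9, 10.
The maximum is L = 10, with |L_tot| = ℏ√(10·11) = √110 ℏ.
The minimum angle with z is arccos(10/√110) ≈ 17.5°.

θ_min ≈ 17.5°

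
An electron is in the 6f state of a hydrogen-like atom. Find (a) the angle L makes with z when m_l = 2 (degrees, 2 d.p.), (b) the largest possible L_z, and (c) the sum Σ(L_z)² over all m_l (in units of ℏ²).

θ(m_l=2) ≈ 54.74°; L_z,max = 3ℏ; Σ(L_z)² = 28 ℏ²

For 6f, l = 3.
For m_l = 2: cos θ = 2/√12, θ ≈ 54.74°.
L_z,max = lℏ = 3ℏ.
Σ m_l² = 28, so Σ(L_z)² = 28 ℏ².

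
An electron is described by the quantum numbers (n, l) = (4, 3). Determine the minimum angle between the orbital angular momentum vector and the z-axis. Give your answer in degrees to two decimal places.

θ_min ≈ 30.00°

|L| = √(l(l+1)) ℏ = 2√3 ℏ.
The smallest angle corresponds to the largest L_z, i.e. m_l = l = 3, giving L_z = 3ℏ.
cos θ_min = 3/√12, so θ_min ≈ 30.00°.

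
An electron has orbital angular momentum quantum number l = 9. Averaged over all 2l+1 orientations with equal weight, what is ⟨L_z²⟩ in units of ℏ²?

⟨L_z²⟩ = 30 ℏ²

m_l ∈ {-9, -8, -7, -6, -5, -4, -3, -2, -1, 0, 1, 2, 3, 4, 5, 6, 7, 8, 9}.
⟨L_z²⟩ = ℏ²·(Σ m_l²)/(2l+1) = ℏ²·570/19 = 30ℏ².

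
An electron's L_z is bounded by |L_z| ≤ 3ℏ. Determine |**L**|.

|L| = 2√3 ℏ ≈ 3.464ℏ

The maximum L_z equals lℏ, giving l = 3.
Then |L| = ℏ√(3·4) = 2√3 ℏ.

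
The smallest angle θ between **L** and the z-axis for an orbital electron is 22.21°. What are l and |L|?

At minimum angle, m_l = l, so cos θ = l/√(l(l+1)); cos²θ = l/(l+1) = 0.8571.
Thus l = 0.8571/(1 − 0.8571) ≈ 6.
Then |L| = ℏ√(6·7) = √42 ℏ.

l = 6, |L| = √42 ℏ ≈ 6.481ℏ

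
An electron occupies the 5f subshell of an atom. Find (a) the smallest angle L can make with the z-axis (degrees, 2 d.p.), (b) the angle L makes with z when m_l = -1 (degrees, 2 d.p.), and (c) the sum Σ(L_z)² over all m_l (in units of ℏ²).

The 5f subshell has l = 3.
cos θ_min = 3/√12, so θ_min ≈ 30.00°.
For m_l = -1: cos θ = -1/√12, θ ≈ 106.78°.
Σ m_l² = 28, so Σ(L_z)² = 28 ℏ².

θ_min ≈ 30.00°; θ(m_l=-1) ≈ 106.78°; Σ(L_z)² = 28 ℏ²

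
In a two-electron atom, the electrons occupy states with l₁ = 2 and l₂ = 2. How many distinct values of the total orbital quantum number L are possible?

By the triangle rule, |l₁ − l₂| ≤ L ≤ l₁ + l₂.
L ∈ {0, 1, 2, 3, 4}.
That is 5 values.

5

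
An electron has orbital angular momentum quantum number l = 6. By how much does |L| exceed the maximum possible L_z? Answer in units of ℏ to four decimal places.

|L| − L_z,max ≈ 0.4807ℏ

|L| = √42 ℏ ≈ 6.4807ℏ, while L_z,max = lℏ = 6ℏ.
The difference is (√42 − 6)ℏ ≈ 0.4807ℏ.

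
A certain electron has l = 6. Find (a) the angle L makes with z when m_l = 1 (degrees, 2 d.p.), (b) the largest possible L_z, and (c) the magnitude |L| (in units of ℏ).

For m_l = 1: cos θ = 1/√42, θ ≈ 81.12°.
L_z,max = lℏ = 6ℏ.
|L| = ℏ√(6·7) = √42 ℏ ≈ 6.481ℏ.

θ(m_l=1) ≈ 81.12°; L_z,max = 6ℏ; |L| = √42 ℏ ≈ 6.481ℏ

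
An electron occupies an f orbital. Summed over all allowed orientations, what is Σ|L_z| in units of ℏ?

Σ|L_z| = 12 ℏ

For an f orbital, l = 3.
m_l ∈ {-3, -2, -1, 0, 1, 2, 3}.
Σ|m_l| = 2(1+2+…+3) = 12.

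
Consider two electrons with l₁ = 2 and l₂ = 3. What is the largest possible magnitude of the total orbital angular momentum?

L runs from |2 − 3| = 1 to 2 + 3 = 5.
Allowed values: L = 1, 2, 3, 4, 5.
The largest magnitude corresponds to L = 5: |L_tot| = ℏ√(5·6) = √30 ℏ.

|L_tot|_max = √30 ℏ ≈ 5.477ℏ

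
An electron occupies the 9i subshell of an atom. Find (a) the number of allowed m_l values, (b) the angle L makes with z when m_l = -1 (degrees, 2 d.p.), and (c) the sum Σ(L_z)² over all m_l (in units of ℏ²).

13 values; θ(m_l=-1) ≈ 98.88°; Σ(L_z)² = 182 ℏ²

9i means n = 9, l = 6.
There are 2l+1 = 13 values of m_l.
For m_l = -1: cos θ = -1/√42, θ ≈ 98.88°.
Σ m_l² = 182, so Σ(L_z)² = 182 ℏ².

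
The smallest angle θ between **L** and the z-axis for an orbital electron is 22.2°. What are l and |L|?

cos²θ_min = l/(l+1) = 0.8572.
l = cos²θ/sin²θ ≈ 6.
Then |L| = ℏ√(6·7) = √42 ℏ.

l = 6, |L| = √42 ℏ ≈ 6.481ℏ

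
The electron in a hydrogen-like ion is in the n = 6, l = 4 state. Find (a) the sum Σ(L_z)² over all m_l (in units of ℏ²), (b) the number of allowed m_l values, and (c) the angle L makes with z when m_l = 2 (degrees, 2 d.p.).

Σ(L_z)² = 60 ℏ²; 9 values; θ(m_l=2) ≈ 63.43°

Σ m_l² = 60, so Σ(L_z)² = 60 ℏ².
There are 2l+1 = 9 values of m_l.
For m_l = 2: cos θ = 2/√20, θ ≈ 63.43°.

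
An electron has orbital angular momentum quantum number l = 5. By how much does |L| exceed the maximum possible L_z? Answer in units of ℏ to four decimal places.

|L| = √30 ℏ ≈ 5.4772ℏ, while L_z,max = lℏ = 5ℏ.
The difference is (√30 − 5)ℏ ≈ 0.4772ℏ.

|L| − L_z,max ≈ 0.4772ℏ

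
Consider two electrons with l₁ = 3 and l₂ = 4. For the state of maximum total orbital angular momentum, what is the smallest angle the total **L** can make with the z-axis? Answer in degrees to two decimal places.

L runs from |3 − 4| = 1 to 3 + 4 = 7.
So L can be 1, 2, 3, 4, 5, 6, 7.
The maximum is L = 7, with |L_tot| = ℏ√(7·8) = 2√14 ℏ.
The minimum angle with z is arccos(7/√56) ≈ 20.70°.

θ_min ≈ 20.70°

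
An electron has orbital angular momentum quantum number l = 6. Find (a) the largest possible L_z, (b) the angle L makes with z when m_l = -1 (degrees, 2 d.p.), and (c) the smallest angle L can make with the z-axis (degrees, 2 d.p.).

L_z,max = lℏ = 6ℏ.
For m_l = -1: cos θ = -1/√42, θ ≈ 98.88°.
cos θ_min = 6/√42, so θ_min ≈ 22.21°.

L_z,max = 6ℏ; θ(m_l=-1) ≈ 98.88°; θ_min ≈ 22.21°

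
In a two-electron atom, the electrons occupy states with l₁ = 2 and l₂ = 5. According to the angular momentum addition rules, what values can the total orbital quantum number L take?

L runs from |2 − 5| = 3 to 2 + 5 = 7.
So L can be 3, 4, 5, 6, 7.

L = 3, 4, 5, 6, 7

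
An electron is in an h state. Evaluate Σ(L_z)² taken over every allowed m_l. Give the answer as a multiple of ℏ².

For an h orbital, l = 5.
The allowed m_l values are -5, -4, -3, -2, -1, 0, 1, 2, 3, 4, 5.
Σ m_l² = l(l+1)(2l+1)/3 = 5·6·11/3 = 110.

Σ(L_z)² = 110 ℏ²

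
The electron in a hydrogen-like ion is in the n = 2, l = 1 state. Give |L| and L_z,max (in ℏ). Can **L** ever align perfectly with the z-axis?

No: L_z,max = 1ℏ < |L| = √2 ℏ ≈ 1.414ℏ

|L| = √2 ℏ ≈ 1.4142ℏ, while L_z,max = lℏ = 1ℏ.
Since |L| > L_z,max, the vector can never point exactly along z; the closest it comes is θ_min = arccos(1/√2) ≈ 45.0°.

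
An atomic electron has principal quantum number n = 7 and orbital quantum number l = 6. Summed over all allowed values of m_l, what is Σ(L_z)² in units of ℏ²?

m_l runs from −6 to 6, i.e. {-6, -5, -4, -3, -2, -1, 0, 1, 2, 3, 4, 5, 6}.
Summing m² from −6 to 6: Σ m_l² = 182.

Σ(L_z)² = 182 ℏ²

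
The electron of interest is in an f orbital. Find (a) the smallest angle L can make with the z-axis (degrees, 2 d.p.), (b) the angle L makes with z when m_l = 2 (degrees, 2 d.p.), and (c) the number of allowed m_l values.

θ_min ≈ 30.00°; θ(m_l=2) ≈ 54.74°; 7 values

For an f orbital, l = 3.
cos θ_min = 3/√12, so θ_min ≈ 30.00°.
For m_l = 2: cos θ = 2/√12, θ ≈ 54.74°.
There are 2l+1 = 7 values of m_l.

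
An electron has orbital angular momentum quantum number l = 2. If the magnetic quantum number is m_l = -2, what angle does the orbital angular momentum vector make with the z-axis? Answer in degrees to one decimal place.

|L| = ℏ√(l(l+1)) = √6 ℏ.
L_z = m_l ℏ = −2ℏ.
cos θ = L_z/|L| = -2/√6, so θ ≈ 144.7°.

θ ≈ 144.7°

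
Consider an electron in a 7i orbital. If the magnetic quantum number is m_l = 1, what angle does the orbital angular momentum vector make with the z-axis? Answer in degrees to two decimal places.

The 7i subshell has l = 6.
|L| = ℏ√(l(l+1)) = √42 ℏ.
L_z = m_l ℏ = 1ℏ.
cos θ = L_z/|L| = 1/√42, so θ ≈ 81.12°.

θ ≈ 81.12°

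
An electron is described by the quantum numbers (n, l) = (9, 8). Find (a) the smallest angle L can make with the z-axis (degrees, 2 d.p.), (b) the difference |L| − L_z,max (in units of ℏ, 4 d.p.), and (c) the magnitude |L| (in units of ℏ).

θ_min ≈ 19.47°; |L|−L_z,max ≈ 0.4853ℏ; |L| = 6√2 ℏ ≈ 8.485ℏ

cos θ_min = 8/√72, so θ_min ≈ 19.47°.
|L| − L_z,max = (6√2 − 8)ℏ ≈ 0.4853ℏ.
|L| = ℏ√(8·9) = 6√2 ℏ ≈ 8.485ℏ.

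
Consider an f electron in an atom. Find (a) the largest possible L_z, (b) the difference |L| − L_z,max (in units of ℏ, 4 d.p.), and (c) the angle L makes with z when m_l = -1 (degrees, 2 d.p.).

L_z,max = 3ℏ; |L|−L_z,max ≈ 0.4641ℏ; θ(m_l=-1) ≈ 106.78°

For an f orbital, l = 3.
L_z,max = lℏ = 3ℏ.
|L| − L_z,max = (2√3 − 3)ℏ ≈ 0.4641ℏ.
For m_l = -1: cos θ = -1/√12, θ ≈ 106.78°.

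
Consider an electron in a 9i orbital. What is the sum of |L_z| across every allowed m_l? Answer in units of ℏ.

9i means n = 9, l = 6.
The allowed m_l values are -6, -5, -4, -3, -2, -1, 0, 1, 2, 3, 4, 5, 6.
Σ|m_l| = 2·6(6+1)/2 = 42.

Σ|L_z| = 42 ℏ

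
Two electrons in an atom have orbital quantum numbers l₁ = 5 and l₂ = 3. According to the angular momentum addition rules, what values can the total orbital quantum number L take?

L = 2, 3, 4, 5, 6, 7, 8

Angular momentum addition gives L = |l₁ − l₂|, …, l₁ + l₂.
So L can be 2, 3, 4, 5, 6, 7, 8.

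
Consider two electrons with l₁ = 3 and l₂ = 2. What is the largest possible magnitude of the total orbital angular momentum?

By the triangle rule, |l₁ − l₂| ≤ L ≤ l₁ + l₂.
L ∈ {1, 2, 3, 4, 5}.
The largest magnitude corresponds to L = 5: |L_tot| = ℏ√(5·6) = √30 ℏ.

|L_tot|_max = √30 ℏ ≈ 5.477ℏ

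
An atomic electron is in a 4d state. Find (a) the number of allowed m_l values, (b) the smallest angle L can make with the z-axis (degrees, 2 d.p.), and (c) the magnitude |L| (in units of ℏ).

4d means n = 4, l = 2.
There are 2l+1 = 5 values of m_l.
cos θ_min = 2/√6, so θ_min ≈ 35.26°.
|L| = ℏ√(2·3) = √6 ℏ ≈ 2.449ℏ.

5 values; θ_min ≈ 35.26°; |L| = √6 ℏ ≈ 2.449ℏ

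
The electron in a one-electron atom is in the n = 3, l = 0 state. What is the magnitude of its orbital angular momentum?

|L| = ℏ√(l(l+1)) = ℏ√0 = 0

|L| = 0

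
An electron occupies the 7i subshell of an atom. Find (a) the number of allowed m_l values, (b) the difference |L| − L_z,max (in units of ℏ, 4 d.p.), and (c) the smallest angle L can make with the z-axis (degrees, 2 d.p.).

The 7i subshell has l = 6.
There are 2l+1 = 13 values of m_l.
|L| − L_z,max = (√42 − 6)ℏ ≈ 0.4807ℏ.
cos θ_min = 6/√42, so θ_min ≈ 22.21°.

13 values; |L|−L_z,max ≈ 0.4807ℏ; θ_min ≈ 22.21°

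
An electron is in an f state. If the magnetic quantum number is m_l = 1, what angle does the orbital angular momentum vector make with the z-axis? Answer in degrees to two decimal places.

For an f orbital, l = 3.
|L| = ℏ√(l(l+1)) = 2√3 ℏ.
L_z = m_l ℏ = 1ℏ.
cos θ = L_z/|L| = 1/√12, so θ ≈ 73.22°.

θ ≈ 73.22°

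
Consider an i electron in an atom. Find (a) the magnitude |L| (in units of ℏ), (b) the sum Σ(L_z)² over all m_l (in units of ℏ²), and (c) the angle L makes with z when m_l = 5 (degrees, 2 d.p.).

|L| = √42 ℏ ≈ 6.481ℏ; Σ(L_z)² = 182 ℏ²; θ(m_l=5) ≈ 39.51°

For an i orbital, l = 6.
|L| = ℏ√(6·7) = √42 ℏ ≈ 6.481ℏ.
Σ m_l² = 182, so Σ(L_z)² = 182 ℏ².
For m_l = 5: cos θ = 5/√42, θ ≈ 39.51°.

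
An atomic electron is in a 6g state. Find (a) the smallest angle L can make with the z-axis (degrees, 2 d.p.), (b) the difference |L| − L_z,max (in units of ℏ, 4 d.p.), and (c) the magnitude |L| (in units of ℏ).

6g means n = 6, l = 4.
cos θ_min = 4/√20, so θ_min ≈ 26.57°.
|L| − L_z,max = (2√5 − 4)ℏ ≈ 0.4721ℏ.
|L| = ℏ√(4·5) = 2√5 ℏ ≈ 4.472ℏ.

θ_min ≈ 26.57°; |L|−L_z,max ≈ 0.4721ℏ; |L| = 2√5 ℏ ≈ 4.472ℏ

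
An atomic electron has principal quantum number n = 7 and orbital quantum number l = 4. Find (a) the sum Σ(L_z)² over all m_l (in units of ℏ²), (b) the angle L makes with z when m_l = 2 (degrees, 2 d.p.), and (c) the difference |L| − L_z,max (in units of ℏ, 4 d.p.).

Σ(L_z)² = 60 ℏ²; θ(m_l=2) ≈ 63.43°; |L|−L_z,max ≈ 0.4721ℏ

Σ m_l² = 60, so Σ(L_z)² = 60 ℏ².
For m_l = 2: cos θ = 2/√20, θ ≈ 63.43°.
|L| − L_z,max = (2√5 − 4)ℏ ≈ 0.4721ℏ.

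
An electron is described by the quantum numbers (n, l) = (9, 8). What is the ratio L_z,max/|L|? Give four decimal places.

L_z,max/|L| = 0.9428

|L| = 6√2 ℏ ≈ 8.4853ℏ, while L_z,max = lℏ = 8ℏ.
L_z,max/|L| = 8/√72 = 0.9428.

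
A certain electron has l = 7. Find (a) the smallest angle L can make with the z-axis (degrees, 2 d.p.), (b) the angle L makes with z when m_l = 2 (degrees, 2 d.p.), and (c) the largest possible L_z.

θ_min ≈ 20.70°; θ(m_l=2) ≈ 74.50°; L_z,max = 7ℏ

cos θ_min = 7/√56, so θ_min ≈ 20.70°.
For m_l = 2: cos θ = 2/√56, θ ≈ 74.50°.
L_z,max = lℏ = 7ℏ.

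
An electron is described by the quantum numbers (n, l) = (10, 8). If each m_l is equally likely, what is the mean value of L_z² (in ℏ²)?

⟨L_z²⟩ = 24 ℏ²

The allowed m_l values are -8, -7, -6, -5, -4, -3, -2, -1, 0, 1, 2, 3, 4, 5, 6, 7, 8.
Average of L_z² over 17 states: 408/17 ℏ² = 24 ℏ².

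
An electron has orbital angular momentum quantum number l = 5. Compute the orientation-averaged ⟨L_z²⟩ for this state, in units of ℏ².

m_l ∈ {-5, -4, -3, -2, -1, 0, 1, 2, 3, 4, 5}.
⟨L_z²⟩ = ℏ²·(Σ m_l²)/(2l+1) = ℏ²·110/11 = 10ℏ².

⟨L_z²⟩ = 10 ℏ²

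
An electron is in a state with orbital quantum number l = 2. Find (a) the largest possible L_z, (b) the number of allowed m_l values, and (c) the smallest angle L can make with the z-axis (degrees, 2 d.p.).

L_z,max = 2ℏ; 5 values; θ_min ≈ 35.26°

L_z,max = lℏ = 2ℏ.
There are 2l+1 = 5 values of m_l.
cos θ_min = 2/√6, so θ_min ≈ 35.26°.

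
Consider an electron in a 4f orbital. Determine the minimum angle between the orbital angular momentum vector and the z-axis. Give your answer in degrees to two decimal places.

For 4f, l = 3.
|L| = √(l(l+1)) ℏ = 2√3 ℏ.
The smallest angle corresponds to the largest L_z, i.e. m_l = l = 3, giving L_z = 3ℏ.
cos θ_min = 3/√12, so θ_min ≈ 30.00°.

θ_min ≈ 30.00°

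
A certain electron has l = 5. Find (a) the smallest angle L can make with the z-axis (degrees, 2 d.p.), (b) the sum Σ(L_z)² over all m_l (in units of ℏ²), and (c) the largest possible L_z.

cos θ_min = 5/√30, so θ_min ≈ 24.09°.
Σ m_l² = 110, so Σ(L_z)² = 110 ℏ².
L_z,max = lℏ = 5ℏ.

θ_min ≈ 24.09°; Σ(L_z)² = 110 ℏ²; L_z,max = 5ℏ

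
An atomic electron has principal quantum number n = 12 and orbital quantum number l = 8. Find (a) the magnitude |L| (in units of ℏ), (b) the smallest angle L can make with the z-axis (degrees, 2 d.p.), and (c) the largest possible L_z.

|L| = ℏ√(8·9) = 6√2 ℏ ≈ 8.485ℏ.
cos θ_min = 8/√72, so θ_min ≈ 19.47°.
L_z,max = lℏ = 8ℏ.

|L| = 6√2 ℏ ≈ 8.485ℏ; θ_min ≈ 19.47°; L_z,max = 8ℏ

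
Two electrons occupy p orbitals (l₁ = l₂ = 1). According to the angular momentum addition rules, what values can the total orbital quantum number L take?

Angular momentum addition gives L = |l₁ − l₂|, …, l₁ + l₂.
So L can be 0, 1, 2.

L = 0, 1, 2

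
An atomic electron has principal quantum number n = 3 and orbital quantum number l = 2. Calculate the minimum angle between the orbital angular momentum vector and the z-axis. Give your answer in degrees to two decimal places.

θ_min ≈ 35.26°

|L|² = l(l+1)ℏ² = 6ℏ², so |L| = √6 ℏ.
The smallest angle corresponds to the largest L_z, i.e. m_l = l = 2, giving L_z = 2ℏ.
cos θ_min = 2/√6, so θ_min ≈ 35.26°.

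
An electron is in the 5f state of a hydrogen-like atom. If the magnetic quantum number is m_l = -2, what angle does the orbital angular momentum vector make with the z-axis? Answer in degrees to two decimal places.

The 5f subshell has l = 3.
|L|² = l(l+1)ℏ² = 12ℏ², so |L| = 2√3 ℏ.
L_z = m_l ℏ = −2ℏ.
cos θ = L_z/|L| = -2/√12, so θ ≈ 125.26°.

θ ≈ 125.26°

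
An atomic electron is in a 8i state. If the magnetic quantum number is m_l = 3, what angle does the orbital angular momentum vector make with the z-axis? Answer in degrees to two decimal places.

8i means n = 8, l = 6.
|L| = √(l(l+1)) ℏ = √42 ℏ.
L_z = m_l ℏ = 3ℏ.
cos θ = L_z/|L| = 3/√42, so θ ≈ 62.42°.

θ ≈ 62.42°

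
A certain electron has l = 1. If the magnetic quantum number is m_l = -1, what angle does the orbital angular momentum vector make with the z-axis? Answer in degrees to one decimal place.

|L| = √(l(l+1)) ℏ = √2 ℏ.
L_z = m_l ℏ = −1ℏ.
cos θ = L_z/|L| = -1/√2, so θ ≈ 135.0°.

θ ≈ 135.0°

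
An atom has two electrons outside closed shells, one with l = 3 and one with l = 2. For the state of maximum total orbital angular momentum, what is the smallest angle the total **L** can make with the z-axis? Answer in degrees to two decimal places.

The total orbital quantum number L ranges from |l₁ − l₂| to l₁ + l₂ in integer steps.
So L can be 1, 2, 3, 4, 5.
The maximum is L = 5, with |L_tot| = ℏ√(5·6) = √30 ℏ.
The minimum angle with z is arccos(5/√30) ≈ 24.09°.

θ_min ≈ 24.09°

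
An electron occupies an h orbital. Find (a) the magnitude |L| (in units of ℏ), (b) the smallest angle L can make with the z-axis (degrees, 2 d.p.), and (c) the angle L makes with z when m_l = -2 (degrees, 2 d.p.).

For an h orbital, l = 5.
|L| = ℏ√(5·6) = √30 ℏ ≈ 5.477ℏ.
cos θ_min = 5/√30, so θ_min ≈ 24.09°.
For m_l = -2: cos θ = -2/√30, θ ≈ 111.42°.

|L| = √30 ℏ ≈ 5.477ℏ; θ_min ≈ 24.09°; θ(m_l=-2) ≈ 111.42°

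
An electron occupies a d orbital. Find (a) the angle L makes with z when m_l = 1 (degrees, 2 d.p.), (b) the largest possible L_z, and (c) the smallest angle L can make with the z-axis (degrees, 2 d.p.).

The letter d corresponds to l = 2.
For m_l = 1: cos θ = 1/√6, θ ≈ 65.91°.
L_z,max = lℏ = 2ℏ.
cos θ_min = 2/√6, so θ_min ≈ 35.26°.

θ(m_l=1) ≈ 65.91°; L_z,max = 2ℏ; θ_min ≈ 35.26°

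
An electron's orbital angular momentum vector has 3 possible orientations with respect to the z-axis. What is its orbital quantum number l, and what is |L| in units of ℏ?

Since there are 2l+1 = 3 values of m_l, l = 1.
|L| = ℏ√(l(l+1)) = ℏ√(1·2) = √2 ℏ.

l = 1, |L| = √2 ℏ ≈ 1.414ℏ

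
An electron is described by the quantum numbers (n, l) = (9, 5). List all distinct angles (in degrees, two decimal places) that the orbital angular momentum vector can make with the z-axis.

|L|² = l(l+1)ℏ² = 30ℏ², so |L| = √30 ℏ.
cos θ = m_l/√30 for each m_l ∈ {-5, -4, -3, -2, -1, 0, 1, 2, 3, 4, 5}.

θ ∈ {24.09°, 43.09°, 56.79°, 68.58°, 79.48°, 90.00°, 100.52°, 111.42°, 123.21°, 136.91°, 155.91°}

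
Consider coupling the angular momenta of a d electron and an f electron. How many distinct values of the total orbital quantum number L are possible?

5

By the triangle rule, |l₁ − l₂| ≤ L ≤ l₁ + l₂.
Allowed values: L = 1, 2, 3, 4, 5.
That is 5 values.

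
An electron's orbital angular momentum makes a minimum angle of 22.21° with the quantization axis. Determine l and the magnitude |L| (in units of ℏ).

cos²θ_min = l/(l+1) = 0.8571.
Thus l = 0.8571/(1 − 0.8571) ≈ 6.
Then |L| = ℏ√(6·7) = √42 ℏ.

l = 6, |L| = √42 ℏ ≈ 6.481ℏ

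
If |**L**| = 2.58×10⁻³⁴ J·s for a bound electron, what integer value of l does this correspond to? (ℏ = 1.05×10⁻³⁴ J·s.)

Dividing by ℏ: |L|/ℏ ≈ 2.457.
(|L|/ℏ)² = l(l+1) ≈ 6.04 ⇒ l = 2.

l = 2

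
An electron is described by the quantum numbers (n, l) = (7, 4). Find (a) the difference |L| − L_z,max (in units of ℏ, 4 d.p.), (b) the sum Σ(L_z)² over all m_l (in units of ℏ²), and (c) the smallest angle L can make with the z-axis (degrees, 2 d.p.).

|L| − L_z,max = (2√5 − 4)ℏ ≈ 0.4721ℏ.
Σ m_l² = 60, so Σ(L_z)² = 60 ℏ².
cos θ_min = 4/√20, so θ_min ≈ 26.57°.

|L|−L_z,max ≈ 0.4721ℏ; Σ(L_z)² = 60 ℏ²; θ_min ≈ 26.57°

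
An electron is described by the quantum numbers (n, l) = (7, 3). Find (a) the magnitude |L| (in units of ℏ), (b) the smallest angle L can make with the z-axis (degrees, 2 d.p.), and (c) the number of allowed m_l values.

|L| = ℏ√(3·4) = 2√3 ℏ ≈ 3.464ℏ.
cos θ_min = 3/√12, so θ_min ≈ 30.00°.
There are 2l+1 = 7 values of m_l.

|L| = 2√3 ℏ ≈ 3.464ℏ; θ_min ≈ 30.00°; 7 values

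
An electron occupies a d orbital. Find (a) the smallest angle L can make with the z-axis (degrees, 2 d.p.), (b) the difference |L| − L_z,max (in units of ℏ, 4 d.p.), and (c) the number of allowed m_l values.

θ_min ≈ 35.26°; |L|−L_z,max ≈ 0.4495ℏ; 5 values

D corresponds to l = 2.
cos θ_min = 2/√6, so θ_min ≈ 35.26°.
|L| − L_z,max = (√6 − 2)ℏ ≈ 0.4495ℏ.
There are 2l+1 = 5 values of m_l.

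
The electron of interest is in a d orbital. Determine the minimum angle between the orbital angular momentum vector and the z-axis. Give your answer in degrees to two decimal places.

The letter d corresponds to l = 2.
|L| = ℏ√(l(l+1)) = √6 ℏ.
The smallest angle corresponds to the largest L_z, i.e. m_l = l = 2, giving L_z = 2ℏ.
cos θ_min = 2/√6, so θ_min ≈ 35.26°.

θ_min ≈ 35.26°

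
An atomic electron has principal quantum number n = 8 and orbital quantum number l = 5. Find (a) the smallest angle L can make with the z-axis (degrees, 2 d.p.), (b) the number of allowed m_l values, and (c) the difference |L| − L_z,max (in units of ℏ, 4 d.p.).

cos θ_min = 5/√30, so θ_min ≈ 24.09°.
There are 2l+1 = 11 values of m_l.
|L| − L_z,max = (√30 − 5)ℏ ≈ 0.4772ℏ.

θ_min ≈ 24.09°; 11 values; |L|−L_z,max ≈ 0.4772ℏ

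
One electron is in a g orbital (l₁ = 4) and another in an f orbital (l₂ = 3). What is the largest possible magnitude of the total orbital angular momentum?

Angular momentum addition gives L = |l₁ − l₂|, …, l₁ + l₂.
L ∈ {1, 2, 3, 4, 5, 6, 7}.
The largest magnitude corresponds to L = 7: |L_tot| = ℏ√(7·8) = 2√14 ℏ.

|L_tot|_max = 2√14 ℏ ≈ 7.483ℏ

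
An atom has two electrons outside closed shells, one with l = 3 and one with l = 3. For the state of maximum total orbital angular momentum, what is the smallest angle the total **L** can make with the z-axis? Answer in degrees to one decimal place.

L runs from |3 − 3| = 0 to 3 + 3 = 6.
L ∈ {0, 1, 2, 3, 4, 5, 6}.
The maximum is L = 6, with |L_tot| = ℏ√(6·7) = √42 ℏ.
The minimum angle with z is arccos(6/√42) ≈ 22.2°.

θ_min ≈ 22.2°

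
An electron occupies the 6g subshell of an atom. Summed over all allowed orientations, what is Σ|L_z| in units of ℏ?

6g means n = 6, l = 4.
m_l ∈ {-4, -3, -2, -1, 0, 1, 2, 3, 4}.
Σ|m_l| = 2(1+2+…+4) = 20.

Σ|L_z| = 20 ℏ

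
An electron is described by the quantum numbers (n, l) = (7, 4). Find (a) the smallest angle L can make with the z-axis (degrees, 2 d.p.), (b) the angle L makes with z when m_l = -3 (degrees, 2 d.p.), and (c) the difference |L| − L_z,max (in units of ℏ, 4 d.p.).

cos θ_min = 4/√20, so θ_min ≈ 26.57°.
For m_l = -3: cos θ = -3/√20, θ ≈ 132.13°.
|L| − L_z,max = (2√5 − 4)ℏ ≈ 0.4721ℏ.

θ_min ≈ 26.57°; θ(m_l=-3) ≈ 132.13°; |L|−L_z,max ≈ 0.4721ℏ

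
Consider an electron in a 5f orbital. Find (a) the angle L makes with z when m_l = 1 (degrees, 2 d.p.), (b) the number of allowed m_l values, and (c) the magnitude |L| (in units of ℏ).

The 5f subshell has l = 3.
For m_l = 1: cos θ = 1/√12, θ ≈ 73.22°.
There are 2l+1 = 7 values of m_l.
|L| = ℏ√(3·4) = 2√3 ℏ ≈ 3.464ℏ.

θ(m_l=1) ≈ 73.22°; 7 values; |L| = 2√3 ℏ ≈ 3.464ℏ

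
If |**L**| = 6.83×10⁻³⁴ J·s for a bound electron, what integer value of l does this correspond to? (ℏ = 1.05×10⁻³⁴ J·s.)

|L|/ℏ = (6.83×10⁻³⁴)/(1.05×10⁻³⁴) ≈ 6.505.
(|L|/ℏ)² = l(l+1) ≈ 42.31 ⇒ l = 6.

l = 6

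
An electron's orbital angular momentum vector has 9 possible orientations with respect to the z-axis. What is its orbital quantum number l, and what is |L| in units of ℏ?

l = 4, |L| = 2√5 ℏ ≈ 4.472ℏ

2l + 1 = 9 ⇒ l = 4.
Then |L| = √(l(l+1)) ℏ = 2√5 ℏ.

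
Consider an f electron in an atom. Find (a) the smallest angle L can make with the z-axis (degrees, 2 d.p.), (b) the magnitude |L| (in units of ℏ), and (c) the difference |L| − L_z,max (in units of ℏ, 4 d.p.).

θ_min ≈ 30.00°; |L| = 2√3 ℏ ≈ 3.464ℏ; |L|−L_z,max ≈ 0.4641ℏ

For an f orbital, l = 3.
cos θ_min = 3/√12, so θ_min ≈ 30.00°.
|L| = ℏ√(3·4) = 2√3 ℏ ≈ 3.464ℏ.
|L| − L_z,max = (2√3 − 3)ℏ ≈ 0.4641ℏ.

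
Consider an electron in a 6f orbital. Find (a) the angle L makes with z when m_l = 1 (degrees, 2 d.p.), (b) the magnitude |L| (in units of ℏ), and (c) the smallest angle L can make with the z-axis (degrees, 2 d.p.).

6f means n = 6, l = 3.
For m_l = 1: cos θ = 1/√12, θ ≈ 73.22°.
|L| = ℏ√(3·4) = 2√3 ℏ ≈ 3.464ℏ.
cos θ_min = 3/√12, so θ_min ≈ 30.00°.

θ(m_l=1) ≈ 73.22°; |L| = 2√3 ℏ ≈ 3.464ℏ; θ_min ≈ 30.00°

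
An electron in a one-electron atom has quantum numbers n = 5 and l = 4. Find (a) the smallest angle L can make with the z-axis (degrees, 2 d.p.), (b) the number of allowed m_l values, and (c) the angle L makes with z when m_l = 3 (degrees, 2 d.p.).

cos θ_min = 4/√20, so θ_min ≈ 26.57°.
There are 2l+1 = 9 values of m_l.
For m_l = 3: cos θ = 3/√20, θ ≈ 47.87°.

θ_min ≈ 26.57°; 9 values; θ(m_l=3) ≈ 47.87°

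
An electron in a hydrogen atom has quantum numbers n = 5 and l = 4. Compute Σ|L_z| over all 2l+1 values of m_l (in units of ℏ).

Σ|L_z| = 20 ℏ

m_l runs from −4 to 4, i.e. {-4, -3, -2, -1, 0, 1, 2, 3, 4}.
Σ|m_l| = 2·4(4+1)/2 = 20.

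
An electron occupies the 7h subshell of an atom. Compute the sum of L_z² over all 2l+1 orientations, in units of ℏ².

Σ(L_z)² = 110 ℏ²

The 7h subshell has l = 5.
The allowed m_l values are -5, -4, -3, -2, -1, 0, 1, 2, 3, 4, 5.
Σ m_l² = 2·(1 + 4 + 9 + 16 + 25) = 110.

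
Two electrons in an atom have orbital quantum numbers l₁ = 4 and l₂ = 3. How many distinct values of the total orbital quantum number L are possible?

7

The total orbital quantum number L ranges from |l₁ − l₂| to l₁ + l₂ in integer steps.
Allowed values: L = 1, 2, 3, 4, 5, 6, 7.
That is 7 values.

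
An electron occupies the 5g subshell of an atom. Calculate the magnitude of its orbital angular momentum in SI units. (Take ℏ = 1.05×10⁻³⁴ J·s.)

The 5g subshell has l = 4.
|L| = ℏ√(l(l+1)) = ℏ√(4·5) = 2√5 ℏ
Numerically, |L| = 4.472 × (1.05×10⁻³⁴ J·s) = 4.70×10⁻³⁴ J·s.

|L| = 4.70×10⁻³⁴ J·s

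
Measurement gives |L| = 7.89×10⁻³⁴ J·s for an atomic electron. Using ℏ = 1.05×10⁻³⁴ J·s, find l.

l = 7

Dividing by ℏ: |L|/ℏ ≈ 7.514.
l(l+1) ≈ 7.514² ≈ 56.46, so l = 7.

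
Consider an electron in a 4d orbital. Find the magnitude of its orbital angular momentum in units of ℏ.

For 4d, l = 2.
|L| = ℏ√(l(l+1)) = ℏ√(2·3) = √6 ℏ

|L| = √6 ℏ ≈ 2.449ℏ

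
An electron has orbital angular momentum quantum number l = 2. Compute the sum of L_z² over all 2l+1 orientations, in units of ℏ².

Σ(L_z)² = 10 ℏ²

m_l ∈ {-2, -1, 0, 1, 2}.
Σ m_l² = 2·(1 + 4) = 10.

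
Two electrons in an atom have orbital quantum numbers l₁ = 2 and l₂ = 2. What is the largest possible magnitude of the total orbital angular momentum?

|L_tot|_max = 2√5 ℏ ≈ 4.472ℏ

Angular momentum addition gives L = |l₁ − l₂|, …, l₁ + l₂.
L ∈ {0, 1, 2, 3, 4}.
The largest magnitude corresponds to L = 4: |L_tot| = ℏ√(4·5) = 2√5 ℏ.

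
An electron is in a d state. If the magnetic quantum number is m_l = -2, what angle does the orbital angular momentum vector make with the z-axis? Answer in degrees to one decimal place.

A d state has l = 2.
|L| = ℏ√(l(l+1)) = √6 ℏ.
L_z = m_l ℏ = −2ℏ.
cos θ = L_z/|L| = -2/√6, so θ ≈ 144.7°.

θ ≈ 144.7°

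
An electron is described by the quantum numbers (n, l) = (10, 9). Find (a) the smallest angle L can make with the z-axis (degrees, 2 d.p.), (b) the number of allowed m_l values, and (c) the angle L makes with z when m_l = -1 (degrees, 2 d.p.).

θ_min ≈ 18.43°; 19 values; θ(m_l=-1) ≈ 96.05°

cos θ_min = 9/√90, so θ_min ≈ 18.43°.
There are 2l+1 = 19 values of m_l.
For m_l = -1: cos θ = -1/√90, θ ≈ 96.05°.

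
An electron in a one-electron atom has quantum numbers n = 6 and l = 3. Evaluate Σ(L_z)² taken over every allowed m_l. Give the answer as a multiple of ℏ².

Σ(L_z)² = 28 ℏ²

m_l runs from −3 to 3, i.e. {-3, -2, -1, 0, 1, 2, 3}.
Σ m_l² = 2·(1 + 4 + 9) = 28.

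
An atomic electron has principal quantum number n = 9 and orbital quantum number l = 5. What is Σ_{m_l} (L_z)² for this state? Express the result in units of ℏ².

m_l ∈ {-5, -4, -3, -2, -1, 0, 1, 2, 3, 4, 5}.
Σ m_l² = l(l+1)(2l+1)/3 = 5·6·11/3 = 110.

Σ(L_z)² = 110 ℏ²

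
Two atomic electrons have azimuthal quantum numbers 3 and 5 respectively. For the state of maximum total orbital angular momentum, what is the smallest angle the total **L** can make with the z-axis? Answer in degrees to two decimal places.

By the triangle rule, |l₁ − l₂| ≤ L ≤ l₁ + l₂.
L ∈ {2, 3, 4, 5, 6, 7, 8}.
The maximum is L = 8, with |L_tot| = ℏ√(8·9) = 6√2 ℏ.
The minimum angle with z is arccos(8/√72) ≈ 19.47°.

θ_min ≈ 19.47°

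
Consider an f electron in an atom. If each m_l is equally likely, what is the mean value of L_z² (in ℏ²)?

⟨L_z²⟩ = 4 ℏ²

For an f orbital, l = 3.
m_l ∈ {-3, -2, -1, 0, 1, 2, 3}.
Average of L_z² over 7 states: 28/7 ℏ² = 4 ℏ².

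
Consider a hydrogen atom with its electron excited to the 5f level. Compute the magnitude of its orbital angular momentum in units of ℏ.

The 5f level has l = 3.
|L| = ℏ√(l(l+1)) = ℏ√(3·4) = 2√3 ℏ

|L| = 2√3 ℏ ≈ 3.464ℏ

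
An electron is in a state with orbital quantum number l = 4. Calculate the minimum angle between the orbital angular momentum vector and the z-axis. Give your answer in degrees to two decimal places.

|L| = √(l(l+1)) ℏ = 2√5 ℏ.
The smallest angle corresponds to the largest L_z, i.e. m_l = l = 4, giving L_z = 4ℏ.
cos θ_min = 4/√20, so θ_min ≈ 26.57°.

θ_min ≈ 26.57°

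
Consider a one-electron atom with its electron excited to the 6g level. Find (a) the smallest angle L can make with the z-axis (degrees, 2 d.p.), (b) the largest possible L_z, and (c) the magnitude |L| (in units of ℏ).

θ_min ≈ 26.57°; L_z,max = 4ℏ; |L| = 2√5 ℏ ≈ 4.472ℏ

The 6g level has l = 4.
cos θ_min = 4/√20, so θ_min ≈ 26.57°.
L_z,max = lℏ = 4ℏ.
|L| = ℏ√(4·5) = 2√5 ℏ ≈ 4.472ℏ.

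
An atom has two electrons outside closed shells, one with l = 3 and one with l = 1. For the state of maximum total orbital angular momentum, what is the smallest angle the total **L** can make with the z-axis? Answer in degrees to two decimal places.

θ_min ≈ 26.57°

By the triangle rule, |l₁ − l₂| ≤ L ≤ l₁ + l₂.
Allowed values: L = 2, 3, 4.
The maximum is L = 4, with |L_tot| = ℏ√(4·5) = 2√5 ℏ.
The minimum angle with z is arccos(4/√20) ≈ 26.57°.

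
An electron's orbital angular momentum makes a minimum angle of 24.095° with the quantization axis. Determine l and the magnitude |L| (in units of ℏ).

l = 5, |L| = √30 ℏ ≈ 5.477ℏ

At minimum angle, m_l = l, so cos θ = l/√(l(l+1)); cos²θ = l/(l+1) = 0.8333.
l = cos²θ/sin²θ ≈ 5.
Then |L| = ℏ√(5·6) = √30 ℏ.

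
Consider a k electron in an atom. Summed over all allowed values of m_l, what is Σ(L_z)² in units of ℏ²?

For a k orbital, l = 7.
The allowed m_l values are -7, -6, -5, -4, -3, -2, -1, 0, 1, 2, 3, 4, 5, 6, 7.
Σ m_l² = 2·(1 + 4 + 9 + 16 + 25 + 36 + 49) = 280.

Σ(L_z)² = 280 ℏ²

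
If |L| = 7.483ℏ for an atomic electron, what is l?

l = 7

(|L|/ℏ)² = l(l+1) = 56.
l² + l − 56 = 0 ⇒ l = 7.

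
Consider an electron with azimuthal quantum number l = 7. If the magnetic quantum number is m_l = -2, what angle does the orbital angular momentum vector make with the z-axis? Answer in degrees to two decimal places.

θ ≈ 105.50°

|L|² = l(l+1)ℏ² = 56ℏ², so |L| = 2√14 ℏ.
L_z = m_l ℏ = −2ℏ.
cos θ = L_z/|L| = -2/√56, so θ ≈ 105.50°.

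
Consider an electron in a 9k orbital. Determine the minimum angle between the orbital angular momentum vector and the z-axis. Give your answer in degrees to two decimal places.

9k means n = 9, l = 7.
|L|² = l(l+1)ℏ² = 56ℏ², so |L| = 2√14 ℏ.
The smallest angle corresponds to the largest L_z, i.e. m_l = l = 7, giving L_z = 7ℏ.
cos θ_min = 7/√56, so θ_min ≈ 20.70°.

θ_min ≈ 20.70°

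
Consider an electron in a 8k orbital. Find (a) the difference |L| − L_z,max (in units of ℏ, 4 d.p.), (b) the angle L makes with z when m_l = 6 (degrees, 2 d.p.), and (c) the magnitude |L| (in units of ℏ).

|L|−L_z,max ≈ 0.4833ℏ; θ(m_l=6) ≈ 36.70°; |L| = 2√14 ℏ ≈ 7.483ℏ

8k means n = 8, l = 7.
|L| − L_z,max = (2√14 − 7)ℏ ≈ 0.4833ℏ.
For m_l = 6: cos θ = 6/√56, θ ≈ 36.70°.
|L| = ℏ√(7·8) = 2√14 ℏ ≈ 7.483ℏ.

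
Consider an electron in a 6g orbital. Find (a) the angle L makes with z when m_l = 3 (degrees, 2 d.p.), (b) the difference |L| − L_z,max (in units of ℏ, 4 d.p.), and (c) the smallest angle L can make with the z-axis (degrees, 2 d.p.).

For 6g, l = 4.
For m_l = 3: cos θ = 3/√20, θ ≈ 47.87°.
|L| − L_z,max = (2√5 − 4)ℏ ≈ 0.4721ℏ.
cos θ_min = 4/√20, so θ_min ≈ 26.57°.

θ(m_l=3) ≈ 47.87°; |L|−L_z,max ≈ 0.4721ℏ; θ_min ≈ 26.57°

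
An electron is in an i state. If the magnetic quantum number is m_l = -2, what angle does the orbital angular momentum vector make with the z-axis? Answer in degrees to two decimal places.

For an i orbital, l = 6.
|L| = ℏ√(l(l+1)) = √42 ℏ.
L_z = m_l ℏ = −2ℏ.
cos θ = L_z/|L| = -2/√42, so θ ≈ 107.98°.

θ ≈ 107.98°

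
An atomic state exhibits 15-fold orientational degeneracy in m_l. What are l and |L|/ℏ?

Since there are 2l+1 = 15 values of m_l, l = 7.
Then |L| = √(l(l+1)) ℏ = 2√14 ℏ.

l = 7, |L| = 2√14 ℏ ≈ 7.483ℏ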